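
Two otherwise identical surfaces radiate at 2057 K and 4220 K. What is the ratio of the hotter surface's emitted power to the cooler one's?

ratio ≈ 17.7

P ∝ T⁴, so the ratio is (4220/2057)⁴ = (2.052)⁴ = 17.7.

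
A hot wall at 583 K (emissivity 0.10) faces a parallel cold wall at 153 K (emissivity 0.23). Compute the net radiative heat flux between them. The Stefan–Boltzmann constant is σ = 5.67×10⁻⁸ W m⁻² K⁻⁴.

For two large parallel gray plates, q = σ(T₁⁴ − T₂⁴) / (1/ε₁ + 1/ε₂ − 1).
1/ε₁ + 1/ε₂ − 1 = 1/0.10 + 1/0.23 − 1 = 13.35.
T₁⁴ − T₂⁴ = 1.16×10^11 − 5.48×10^8 = 1.15×10^11 K⁴.
q = 5.67×10⁻⁸ × 1.15×10^11 / 13.35 = 488 W/m².

q ≈ 488 W/m²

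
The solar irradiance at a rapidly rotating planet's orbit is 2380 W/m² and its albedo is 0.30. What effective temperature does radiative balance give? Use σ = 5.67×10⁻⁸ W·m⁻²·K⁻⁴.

Power absorbed = (1−a)S·πR²; power emitted = 4πR²σT⁴. Equating and cancelling πR²:
T = ((1−a)S / 4σ)^(1/4) = (1670 / (4 × 5.67×10⁻⁸))^(1/4) = (7.35×10^9)^(1/4).
T = 293 K.

T ≈ 293 K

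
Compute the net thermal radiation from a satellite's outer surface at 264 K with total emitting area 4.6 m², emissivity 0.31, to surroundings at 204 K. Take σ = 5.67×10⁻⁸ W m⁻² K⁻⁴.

Q = εσA(T⁴ − T_s⁴). T⁴ − T_s⁴ = (264)⁴ − (204)⁴ = 4.86×10^9 − 1.73×10^9 = 3.13×10^9 K⁴.
Q = 0.31 × 5.67×10⁻⁸ × 4.60 × 3.13×10^9 = 253 W.

Q ≈ 253 W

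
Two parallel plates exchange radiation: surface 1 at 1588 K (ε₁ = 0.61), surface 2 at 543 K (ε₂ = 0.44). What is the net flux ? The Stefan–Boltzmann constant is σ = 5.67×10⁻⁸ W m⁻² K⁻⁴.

q ≈ 1.22×10^5 W/m²

For two large parallel gray plates, q = σ(T₁⁴ − T₂⁴) / (1/ε₁ + 1/ε₂ − 1).
1/ε₁ + 1/ε₂ − 1 = 1/0.61 + 1/0.44 − 1 = 2.912.
T₁⁴ − T₂⁴ = 6.36×10^12 − 8.69×10^10 = 6.27×10^12 K⁴.
q = 5.67×10⁻⁸ × 6.27×10^12 / 2.912 = 1.22×10^5 W/m².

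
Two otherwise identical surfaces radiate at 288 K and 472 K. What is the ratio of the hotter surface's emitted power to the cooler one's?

ratio ≈ 7.21

P ∝ T⁴, so the ratio is (472/288)⁴ = (1.639)⁴ = 7.21.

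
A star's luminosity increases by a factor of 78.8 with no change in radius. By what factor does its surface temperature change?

factor ≈ 2.98

P ∝ T⁴ ⇒ T ∝ P^(1/4), so T scales by (78.8)^(1/4) = 2.98.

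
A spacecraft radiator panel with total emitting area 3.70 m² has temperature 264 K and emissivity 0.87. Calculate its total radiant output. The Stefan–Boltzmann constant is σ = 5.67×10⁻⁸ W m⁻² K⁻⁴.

P = εσAT⁴ = 0.87 × 5.67×10⁻⁸ × 3.70 × (264)⁴ = 0.87 × 5.67×10⁻⁸ × 3.70 × 4.86×10^9.
P = 887 W.

P ≈ 887 W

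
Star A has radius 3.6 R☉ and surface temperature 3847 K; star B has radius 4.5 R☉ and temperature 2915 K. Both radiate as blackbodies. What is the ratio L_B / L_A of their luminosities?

L_B/L_A ≈ 0.515

L = 4πR²σT⁴ ∝ R²T⁴, so L_B/L_A = (4.5/3.6)² × (2915/3847)⁴ = 1.56 × 0.330 = 0.515.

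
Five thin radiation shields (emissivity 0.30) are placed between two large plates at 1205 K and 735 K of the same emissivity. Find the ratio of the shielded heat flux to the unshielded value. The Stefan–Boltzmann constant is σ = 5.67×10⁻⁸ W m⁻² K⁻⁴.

With N identical shields there are N+1 = 6 gaps in series, each with the same radiative resistance, so the flux falls to 1/(N+1) of its unshielded value.

ratio ≈ 0.167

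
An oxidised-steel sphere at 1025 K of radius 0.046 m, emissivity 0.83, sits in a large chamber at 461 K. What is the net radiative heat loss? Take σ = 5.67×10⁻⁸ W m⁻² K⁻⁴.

Q ≈ 1320 W

A = 4πr² = 4π × (0.046)² = 0.0266 m².
Q = εσA(T⁴ − T_s⁴). T⁴ − T_s⁴ = (1025)⁴ − (461)⁴ = 1.10×10^12 − 4.52×10^10 = 1.06×10^12 K⁴.
Q = 0.83 × 5.67×10⁻⁸ × 0.0266 × 1.06×10^12 = 1320 W.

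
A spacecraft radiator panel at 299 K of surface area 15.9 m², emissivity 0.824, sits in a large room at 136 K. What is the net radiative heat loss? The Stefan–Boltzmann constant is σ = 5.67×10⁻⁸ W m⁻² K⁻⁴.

Q = εσA(T⁴ − T_s⁴). T⁴ − T_s⁴ = (299)⁴ − (136)⁴ = 7.99×10^9 − 3.42×10^8 = 7.65×10^9 K⁴.
Q = 0.824 × 5.67×10⁻⁸ × 15.9 × 7.65×10^9 = 5680 W.

Q ≈ 5680 W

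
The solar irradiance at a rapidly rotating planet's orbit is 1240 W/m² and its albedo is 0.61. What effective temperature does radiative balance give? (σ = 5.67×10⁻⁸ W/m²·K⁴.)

T ≈ 215 K

Power absorbed = (1−a)S·πR²; power emitted = 4πR²σT⁴. Equating and cancelling πR²:
T = ((1−a)S / 4σ)^(1/4) = (484 / (4 × 5.67×10⁻⁸))^(1/4) = (2.13×10^9)^(1/4).
T = 215 K.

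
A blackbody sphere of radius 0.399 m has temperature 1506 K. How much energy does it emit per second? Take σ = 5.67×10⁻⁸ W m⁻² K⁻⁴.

A = 4πr² = 4π × (0.399)² = 2.00 m².
P = σAT⁴ = 5.67×10⁻⁸ × 2.00 × (1506)⁴ = 5.67×10⁻⁸ × 2.00 × 5.14×10^12.
P = 5.83×10^5 W.

P ≈ 5.83×10^5 W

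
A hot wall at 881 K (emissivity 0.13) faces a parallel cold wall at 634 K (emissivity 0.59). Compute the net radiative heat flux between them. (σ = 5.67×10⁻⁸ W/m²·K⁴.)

q ≈ 2980 W/m²

For two large parallel gray plates, q = σ(T₁⁴ − T₂⁴) / (1/ε₁ + 1/ε₂ − 1).
1/ε₁ + 1/ε₂ − 1 = 1/0.13 + 1/0.59 − 1 = 8.387.
T₁⁴ − T₂⁴ = 6.02×10^11 − 1.62×10^11 = 4.41×10^11 K⁴.
q = 5.67×10⁻⁸ × 4.41×10^11 / 8.387 = 2980 W/m².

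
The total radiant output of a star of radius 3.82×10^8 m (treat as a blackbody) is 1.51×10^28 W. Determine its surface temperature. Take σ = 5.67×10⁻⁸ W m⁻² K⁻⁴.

A = 4πr² = 4π × (3.82×10^8)² = 1.83×10^18 m².
From P = σAT⁴, T = (P / σA)^(1/4) = (1.51×10^28 / (5.67×10⁻⁸ × 1.83×10^18))^(1/4).
T = (1.45×10^17)^(1/4) = 19500 K.

T ≈ 19500 K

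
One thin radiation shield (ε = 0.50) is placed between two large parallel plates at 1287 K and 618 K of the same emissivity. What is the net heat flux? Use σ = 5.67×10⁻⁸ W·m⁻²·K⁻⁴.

Each of the 2 gaps contributes resistance (2/ε − 1) = 2/0.50 − 1 = 3.000; total = 6.000.
q = σ(T₁⁴ − T₂⁴) / 6.000 = 5.67×10⁻⁸ × 2.60×10^12 / 6.000 = 24500 W/m².

q ≈ 24500 W/m²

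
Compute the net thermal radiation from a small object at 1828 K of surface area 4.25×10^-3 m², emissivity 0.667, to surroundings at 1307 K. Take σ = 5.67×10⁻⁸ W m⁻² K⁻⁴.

Q ≈ 1330 W

Q = εσA(T⁴ − T_s⁴). T⁴ − T_s⁴ = (1828)⁴ − (1307)⁴ = 1.12×10^13 − 2.92×10^12 = 8.25×10^12 K⁴.
Q = 0.667 × 5.67×10⁻⁸ × 4.25×10^-3 × 8.25×10^12 = 1330 W.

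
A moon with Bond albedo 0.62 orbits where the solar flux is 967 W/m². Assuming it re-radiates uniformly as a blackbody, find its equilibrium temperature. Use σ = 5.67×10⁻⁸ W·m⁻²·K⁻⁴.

Power absorbed = (1−a)S·πR²; power emitted = 4πR²σT⁴. Equating and cancelling πR²:
T = ((1−a)S / 4σ)^(1/4) = (367 / (4 × 5.67×10⁻⁸))^(1/4) = (1.62×10^9)^(1/4).
T = 201 K.

T ≈ 201 K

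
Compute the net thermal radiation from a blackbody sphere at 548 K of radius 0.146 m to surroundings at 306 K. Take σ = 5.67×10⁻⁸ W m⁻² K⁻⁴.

Q ≈ 1240 W

A = 4πr² = 4π × (0.146)² = 0.268 m².
Q = σA(T⁴ − T_s⁴). T⁴ − T_s⁴ = (548)⁴ − (306)⁴ = 9.02×10^10 − 8.77×10^9 = 8.14×10^10 K⁴.
Q = 5.67×10⁻⁸ × 0.268 × 8.14×10^10 = 1240 W.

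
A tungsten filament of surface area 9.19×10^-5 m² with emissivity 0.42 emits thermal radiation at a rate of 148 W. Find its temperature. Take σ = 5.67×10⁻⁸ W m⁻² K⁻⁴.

From P = εσAT⁴, T = (P / εσA)^(1/4) = (148 / (0.42 × 5.67×10⁻⁸ × 9.19×10^-5))^(1/4).
T = (6.76×10^13)^(1/4) = 2870 K.

T ≈ 2870 K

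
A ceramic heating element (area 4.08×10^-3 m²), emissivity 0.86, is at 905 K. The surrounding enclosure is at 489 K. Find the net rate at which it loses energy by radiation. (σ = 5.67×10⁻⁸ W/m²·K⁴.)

Q ≈ 122 W

Q = εσA(T⁴ − T_s⁴). T⁴ − T_s⁴ = (905)⁴ − (489)⁴ = 6.71×10^11 − 5.72×10^10 = 6.14×10^11 K⁴.
Q = 0.86 × 5.67×10⁻⁸ × 4.08×10^-3 × 6.14×10^11 = 122 W.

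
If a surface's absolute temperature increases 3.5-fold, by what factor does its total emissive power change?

P ∝ T⁴, so the power scales as (3.5)⁴ = 150.

factor ≈ 150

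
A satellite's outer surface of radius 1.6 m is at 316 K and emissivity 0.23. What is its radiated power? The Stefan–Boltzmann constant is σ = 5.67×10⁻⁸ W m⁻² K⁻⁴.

A = 4πr² = 4π × (1.6)² = 32.2 m².
P = εσAT⁴ = 0.23 × 5.67×10⁻⁸ × 32.2 × (316)⁴ = 0.23 × 5.67×10⁻⁸ × 32.2 × 9.97×10^9.
P = 4180 W.

P ≈ 4180 W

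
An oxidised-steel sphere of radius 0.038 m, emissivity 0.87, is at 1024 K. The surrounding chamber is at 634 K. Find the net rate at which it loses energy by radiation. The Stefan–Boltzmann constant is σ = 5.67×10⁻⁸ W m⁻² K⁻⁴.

A = 4πr² = 4π × (0.038)² = 0.0181 m².
Q = εσA(T⁴ − T_s⁴). T⁴ − T_s⁴ = (1024)⁴ − (634)⁴ = 1.10×10^12 − 1.62×10^11 = 9.38×10^11 K⁴.
Q = 0.87 × 5.67×10⁻⁸ × 0.0181 × 9.38×10^11 = 840 W.

Q ≈ 840 W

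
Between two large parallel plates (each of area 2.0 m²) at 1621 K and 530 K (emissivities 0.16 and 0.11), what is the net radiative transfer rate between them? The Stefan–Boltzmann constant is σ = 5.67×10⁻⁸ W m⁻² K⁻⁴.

Q ≈ 54000 W

For two large parallel gray plates, q = σ(T₁⁴ − T₂⁴) / (1/ε₁ + 1/ε₂ − 1).
1/ε₁ + 1/ε₂ − 1 = 1/0.16 + 1/0.11 − 1 = 14.34.
T₁⁴ − T₂⁴ = 6.90×10^12 − 7.89×10^10 = 6.83×10^12 K⁴.
q = 5.67×10⁻⁸ × 6.83×10^12 / 14.34 = 27000 W/m².
Q = q·A = 27000 × 2.0 = 54000 W.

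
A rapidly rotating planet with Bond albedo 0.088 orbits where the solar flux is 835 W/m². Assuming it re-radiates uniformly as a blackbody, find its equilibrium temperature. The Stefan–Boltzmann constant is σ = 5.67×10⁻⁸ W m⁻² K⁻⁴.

Power absorbed = (1−a)S·πR²; power emitted = 4πR²σT⁴. Equating and cancelling πR²:
T = ((1−a)S / 4σ)^(1/4) = (762 / (4 × 5.67×10⁻⁸))^(1/4) = (3.36×10^9)^(1/4).
T = 241 K.

T ≈ 241 K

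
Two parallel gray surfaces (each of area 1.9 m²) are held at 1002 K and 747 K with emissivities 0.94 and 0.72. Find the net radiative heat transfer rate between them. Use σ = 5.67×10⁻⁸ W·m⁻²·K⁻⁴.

For two large parallel gray plates, q = σ(T₁⁴ − T₂⁴) / (1/ε₁ + 1/ε₂ − 1).
1/ε₁ + 1/ε₂ − 1 = 1/0.94 + 1/0.72 − 1 = 1.453.
T₁⁴ − T₂⁴ = 1.01×10^12 − 3.11×10^11 = 6.97×10^11 K⁴.
q = 5.67×10⁻⁸ × 6.97×10^11 / 1.453 = 27200 W/m².
Q = q·A = 27200 × 1.9 = 51700 W.

Q ≈ 51700 W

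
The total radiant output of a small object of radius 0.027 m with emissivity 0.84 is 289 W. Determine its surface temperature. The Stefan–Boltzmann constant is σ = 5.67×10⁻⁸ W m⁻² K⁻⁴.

A = 4πr² = 4π × (0.027)² = 9.16×10^-3 m².
From P = εσAT⁴, T = (P / εσA)^(1/4) = (289 / (0.84 × 5.67×10⁻⁸ × 9.16×10^-3))^(1/4).
T = (6.62×10^11)^(1/4) = 902 K.

T ≈ 902 K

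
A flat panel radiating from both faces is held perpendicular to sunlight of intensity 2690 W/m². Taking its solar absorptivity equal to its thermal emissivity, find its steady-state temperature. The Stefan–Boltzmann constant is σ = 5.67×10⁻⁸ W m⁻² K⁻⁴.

Absorbed flux αS = emitted flux 2εσT⁴ per unit area; with α = ε this gives T = (S/2σ)^(1/4).
T = (2690 / (2 × 5.67×10⁻⁸))^(1/4) = (2.37×10^10)^(1/4).
T = 392 K.

T ≈ 392 K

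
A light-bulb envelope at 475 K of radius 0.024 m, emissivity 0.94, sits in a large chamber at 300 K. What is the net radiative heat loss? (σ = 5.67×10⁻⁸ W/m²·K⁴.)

A = 4πr² = 4π × (0.024)² = 7.24×10^-3 m².
Q = εσA(T⁴ − T_s⁴). T⁴ − T_s⁴ = (475)⁴ − (300)⁴ = 5.09×10^10 − 8.10×10^9 = 4.28×10^10 K⁴.
Q = 0.94 × 5.67×10⁻⁸ × 7.24×10^-3 × 4.28×10^10 = 16.5 W.

Q ≈ 16.5 W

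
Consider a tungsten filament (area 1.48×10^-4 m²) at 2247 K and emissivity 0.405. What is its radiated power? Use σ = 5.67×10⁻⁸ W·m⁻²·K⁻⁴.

Stefan–Boltzmann: P = εσAT⁴ = 0.405 × 5.67×10⁻⁸ × 1.48×10^-4 × (2247)⁴ = 0.405 × 5.67×10⁻⁸ × 1.48×10^-4 × 2.55×10^13.
P = 86.6 W.

P ≈ 86.6 W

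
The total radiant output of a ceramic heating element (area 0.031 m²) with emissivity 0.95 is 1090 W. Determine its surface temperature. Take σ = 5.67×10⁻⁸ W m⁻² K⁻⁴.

T ≈ 899 K

From P = εσAT⁴, T = (P / εσA)^(1/4) = (1090 / (0.95 × 5.67×10⁻⁸ × 0.0310))^(1/4).
T = (6.53×10^11)^(1/4) = 899 K.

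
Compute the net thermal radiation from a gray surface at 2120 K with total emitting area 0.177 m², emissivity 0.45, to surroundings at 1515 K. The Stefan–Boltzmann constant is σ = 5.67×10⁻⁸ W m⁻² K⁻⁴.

Q = εσA(T⁴ − T_s⁴). T⁴ − T_s⁴ = (2120)⁴ − (1515)⁴ = 2.02×10^13 − 5.27×10^12 = 1.49×10^13 K⁴.
Q = 0.45 × 5.67×10⁻⁸ × 0.177 × 1.49×10^13 = 67400 W.

Q ≈ 67400 W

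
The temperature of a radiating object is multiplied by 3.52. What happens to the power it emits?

factor ≈ 154

P ∝ T⁴, so the power scales as (3.52)⁴ = 154.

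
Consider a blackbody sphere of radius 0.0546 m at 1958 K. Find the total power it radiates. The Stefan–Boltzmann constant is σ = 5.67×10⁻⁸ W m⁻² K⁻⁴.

A = 4πr² = 4π × (0.0546)² = 0.0375 m².
P = σAT⁴ = 5.67×10⁻⁸ × 0.0375 × (1958)⁴ = 5.67×10⁻⁸ × 0.0375 × 1.47×10^13.
P = 31200 W.

P ≈ 31200 W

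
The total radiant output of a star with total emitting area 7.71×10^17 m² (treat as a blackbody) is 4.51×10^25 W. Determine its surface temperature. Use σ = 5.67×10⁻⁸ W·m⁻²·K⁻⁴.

From P = σAT⁴, T = (P / σA)^(1/4) = (4.51×10^25 / (5.67×10⁻⁸ × 7.71×10^17))^(1/4).
T = (1.03×10^15)^(1/4) = 5670 K.

T ≈ 5670 K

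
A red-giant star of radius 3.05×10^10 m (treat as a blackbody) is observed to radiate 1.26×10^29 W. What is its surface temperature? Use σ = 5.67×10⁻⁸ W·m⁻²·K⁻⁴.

A = 4πr² = 4π × (3.05×10^10)² = 1.17×10^22 m².
From P = σAT⁴, T = (P / σA)^(1/4) = (1.26×10^29 / (5.67×10⁻⁸ × 1.17×10^22))^(1/4).
T = (1.90×10^14)^(1/4) = 3710 K.

T ≈ 3710 K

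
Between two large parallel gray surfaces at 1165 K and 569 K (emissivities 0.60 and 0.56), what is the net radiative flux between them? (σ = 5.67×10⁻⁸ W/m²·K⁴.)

For two large parallel gray plates, q = σ(T₁⁴ − T₂⁴) / (1/ε₁ + 1/ε₂ − 1).
1/ε₁ + 1/ε₂ − 1 = 1/0.60 + 1/0.56 − 1 = 2.452.
T₁⁴ − T₂⁴ = 1.84×10^12 − 1.05×10^11 = 1.74×10^12 K⁴.
q = 5.67×10⁻⁸ × 1.74×10^12 / 2.452 = 40200 W/m².

q ≈ 40200 W/m²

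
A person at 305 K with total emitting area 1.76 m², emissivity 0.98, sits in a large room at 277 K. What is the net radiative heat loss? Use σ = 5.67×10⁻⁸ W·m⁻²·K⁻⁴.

Q = εσA(T⁴ − T_s⁴). T⁴ − T_s⁴ = (305)⁴ − (277)⁴ = 8.65×10^9 − 5.89×10^9 = 2.77×10^9 K⁴.
Q = 0.98 × 5.67×10⁻⁸ × 1.76 × 2.77×10^9 = 271 W.

Q ≈ 271 W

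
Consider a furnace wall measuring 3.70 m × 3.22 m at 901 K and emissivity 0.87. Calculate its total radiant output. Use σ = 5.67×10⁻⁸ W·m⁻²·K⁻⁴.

A = 3.70 × 3.22 = 11.9 m².
Stefan–Boltzmann: P = εσAT⁴ = 0.87 × 5.67×10⁻⁸ × 11.9 × (901)⁴ = 0.87 × 5.67×10⁻⁸ × 11.9 × 6.59×10^11.
P = 3.87×10^5 W.

P ≈ 3.87×10^5 W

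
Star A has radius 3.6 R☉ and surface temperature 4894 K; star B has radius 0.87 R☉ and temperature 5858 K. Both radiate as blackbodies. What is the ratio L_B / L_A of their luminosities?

L_B/L_A ≈ 0.120

L = 4πR²σT⁴ ∝ R²T⁴, so L_B/L_A = (0.87/3.6)² × (5858/4894)⁴ = 0.0584 × 2.05 = 0.120.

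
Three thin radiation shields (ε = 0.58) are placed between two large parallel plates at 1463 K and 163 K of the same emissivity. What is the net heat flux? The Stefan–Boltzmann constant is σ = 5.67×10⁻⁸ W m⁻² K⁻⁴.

q ≈ 26500 W/m²

Each of the 4 gaps contributes resistance (2/ε − 1) = 2/0.58 − 1 = 2.448; total = 9.793.
q = σ(T₁⁴ − T₂⁴) / 9.793 = 5.67×10⁻⁸ × 4.58×10^12 / 9.793 = 26500 W/m².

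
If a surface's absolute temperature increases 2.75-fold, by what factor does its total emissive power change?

factor ≈ 57.2

P ∝ T⁴, so the power scales as (2.75)⁴ = 57.2.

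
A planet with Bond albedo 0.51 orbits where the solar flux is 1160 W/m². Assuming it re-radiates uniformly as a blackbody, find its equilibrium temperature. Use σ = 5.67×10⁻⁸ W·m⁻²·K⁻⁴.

T ≈ 224 K

Power absorbed = (1−a)S·πR²; power emitted = 4πR²σT⁴. Equating and cancelling πR²:
T = ((1−a)S / 4σ)^(1/4) = (568 / (4 × 5.67×10⁻⁸))^(1/4) = (2.51×10^9)^(1/4).
T = 224 K.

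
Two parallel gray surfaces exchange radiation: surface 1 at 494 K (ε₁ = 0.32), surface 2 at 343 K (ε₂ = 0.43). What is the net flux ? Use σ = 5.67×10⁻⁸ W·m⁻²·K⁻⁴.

q ≈ 582 W/m²

For two large parallel gray plates, q = σ(T₁⁴ − T₂⁴) / (1/ε₁ + 1/ε₂ − 1).
1/ε₁ + 1/ε₂ − 1 = 1/0.32 + 1/0.43 − 1 = 4.451.
T₁⁴ − T₂⁴ = 5.96×10^10 − 1.38×10^10 = 4.57×10^10 K⁴.
q = 5.67×10⁻⁸ × 4.57×10^10 / 4.451 = 582 W/m².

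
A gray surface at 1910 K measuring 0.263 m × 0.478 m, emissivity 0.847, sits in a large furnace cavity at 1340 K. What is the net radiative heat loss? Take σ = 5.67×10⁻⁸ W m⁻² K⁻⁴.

A = 0.263 × 0.478 = 0.126 m².
Q = εσA(T⁴ − T_s⁴). T⁴ − T_s⁴ = (1910)⁴ − (1340)⁴ = 1.33×10^13 − 3.22×10^12 = 1.01×10^13 K⁴.
Q = 0.847 × 5.67×10⁻⁸ × 0.126 × 1.01×10^13 = 60900 W.

Q ≈ 60900 W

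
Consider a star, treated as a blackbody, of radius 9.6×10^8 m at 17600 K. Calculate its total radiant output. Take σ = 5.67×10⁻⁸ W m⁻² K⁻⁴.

A = 4πr² = 4π × (9.6×10^8)² = 1.16×10^19 m².
P = σAT⁴ = 5.67×10⁻⁸ × 1.16×10^19 × (17600)⁴ = 5.67×10⁻⁸ × 1.16×10^19 × 9.60×10^16.
P = 6.30×10^28 W.

P ≈ 6.30×10^28 W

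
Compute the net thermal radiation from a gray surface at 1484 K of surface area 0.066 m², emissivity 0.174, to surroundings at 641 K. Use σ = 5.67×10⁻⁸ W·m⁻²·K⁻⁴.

Q ≈ 3050 W

Q = εσA(T⁴ − T_s⁴). T⁴ − T_s⁴ = (1484)⁴ − (641)⁴ = 4.85×10^12 − 1.69×10^11 = 4.68×10^12 K⁴.
Q = 0.174 × 5.67×10⁻⁸ × 0.0660 × 4.68×10^12 = 3050 W.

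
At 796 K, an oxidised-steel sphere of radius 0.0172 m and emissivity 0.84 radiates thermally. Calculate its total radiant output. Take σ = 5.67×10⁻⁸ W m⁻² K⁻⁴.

A = 4πr² = 4π × (0.0172)² = 3.72×10^-3 m².
P = εσAT⁴ = 0.84 × 5.67×10⁻⁸ × 3.72×10^-3 × (796)⁴ = 0.84 × 5.67×10⁻⁸ × 3.72×10^-3 × 4.01×10^11.
P = 71.1 W.

P ≈ 71.1 W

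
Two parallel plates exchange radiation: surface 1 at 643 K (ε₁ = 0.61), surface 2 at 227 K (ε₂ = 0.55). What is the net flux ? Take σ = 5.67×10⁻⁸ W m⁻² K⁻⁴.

q ≈ 3880 W/m²

For two large parallel gray plates, q = σ(T₁⁴ − T₂⁴) / (1/ε₁ + 1/ε₂ − 1).
1/ε₁ + 1/ε₂ − 1 = 1/0.61 + 1/0.55 − 1 = 2.458.
T₁⁴ − T₂⁴ = 1.71×10^11 − 2.66×10^9 = 1.68×10^11 K⁴.
q = 5.67×10⁻⁸ × 1.68×10^11 / 2.458 = 3880 W/m².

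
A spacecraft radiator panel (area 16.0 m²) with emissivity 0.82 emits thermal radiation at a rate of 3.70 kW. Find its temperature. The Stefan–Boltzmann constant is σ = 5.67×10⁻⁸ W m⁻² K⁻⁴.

From P = εσAT⁴, T = (P / εσA)^(1/4) = (3700 / (0.82 × 5.67×10⁻⁸ × 16.0))^(1/4).
T = (4.97×10^9)^(1/4) = 266 K.

T ≈ 266 K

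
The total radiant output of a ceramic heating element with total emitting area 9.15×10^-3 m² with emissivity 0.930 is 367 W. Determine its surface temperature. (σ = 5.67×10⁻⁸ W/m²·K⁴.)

From P = εσAT⁴, T = (P / εσA)^(1/4) = (367 / (0.930 × 5.67×10⁻⁸ × 9.15×10^-3))^(1/4).
T = (7.61×10^11)^(1/4) = 934 K.

T ≈ 934 K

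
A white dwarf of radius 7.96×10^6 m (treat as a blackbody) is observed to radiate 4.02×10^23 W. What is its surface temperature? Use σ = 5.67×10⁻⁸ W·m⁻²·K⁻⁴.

A = 4πr² = 4π × (7.96×10^6)² = 7.96×10^14 m².
From P = σAT⁴, T = (P / σA)^(1/4) = (4.02×10^23 / (5.67×10⁻⁸ × 7.96×10^14))^(1/4).
T = (8.90×10^15)^(1/4) = 9710 K.

T ≈ 9710 K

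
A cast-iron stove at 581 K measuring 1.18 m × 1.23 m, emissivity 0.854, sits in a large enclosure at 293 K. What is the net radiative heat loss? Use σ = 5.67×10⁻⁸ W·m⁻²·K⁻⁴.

A = 1.18 × 1.23 = 1.45 m².
Q = εσA(T⁴ − T_s⁴). T⁴ − T_s⁴ = (581)⁴ − (293)⁴ = 1.14×10^11 − 7.37×10^9 = 1.07×10^11 K⁴.
Q = 0.854 × 5.67×10⁻⁸ × 1.45 × 1.07×10^11 = 7490 W.

Q ≈ 7490 W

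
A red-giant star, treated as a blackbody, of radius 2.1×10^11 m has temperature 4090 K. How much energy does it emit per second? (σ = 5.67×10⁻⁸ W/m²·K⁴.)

A = 4πr² = 4π × (2.1×10^11)² = 5.54×10^23 m².
P = σAT⁴ = 5.67×10⁻⁸ × 5.54×10^23 × (4090)⁴ = 5.67×10⁻⁸ × 5.54×10^23 × 2.80×10^14.
P = 8.79×10^30 W.

P ≈ 8.79×10^30 W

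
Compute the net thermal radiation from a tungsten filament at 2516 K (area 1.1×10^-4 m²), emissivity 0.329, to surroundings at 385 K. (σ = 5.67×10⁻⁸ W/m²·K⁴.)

Q ≈ 82.2 W

Q = εσA(T⁴ − T_s⁴). T⁴ − T_s⁴ = (2516)⁴ − (385)⁴ = 4.01×10^13 − 2.20×10^10 = 4.01×10^13 K⁴.
Q = 0.329 × 5.67×10⁻⁸ × 1.10×10^-4 × 4.01×10^13 = 82.2 W.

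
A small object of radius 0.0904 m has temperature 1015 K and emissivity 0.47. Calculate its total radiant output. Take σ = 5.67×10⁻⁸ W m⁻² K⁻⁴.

A = 4πr² = 4π × (0.0904)² = 0.103 m².
P = εσAT⁴ = 0.47 × 5.67×10⁻⁸ × 0.103 × (1015)⁴ = 0.47 × 5.67×10⁻⁸ × 0.103 × 1.06×10^12.
P = 2900 W.

P ≈ 2900 W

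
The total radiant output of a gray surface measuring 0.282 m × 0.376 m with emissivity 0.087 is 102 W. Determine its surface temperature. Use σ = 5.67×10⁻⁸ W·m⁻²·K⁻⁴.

T ≈ 665 K

A = 0.282 × 0.376 = 0.106 m².
From P = εσAT⁴, T = (P / εσA)^(1/4) = (102 / (0.087 × 5.67×10⁻⁸ × 0.106))^(1/4).
T = (1.95×10^11)^(1/4) = 665 K.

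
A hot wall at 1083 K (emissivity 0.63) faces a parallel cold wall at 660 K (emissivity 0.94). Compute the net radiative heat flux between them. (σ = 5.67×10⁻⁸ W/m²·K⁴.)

q ≈ 40700 W/m²

For two large parallel gray plates, q = σ(T₁⁴ − T₂⁴) / (1/ε₁ + 1/ε₂ − 1).
1/ε₁ + 1/ε₂ − 1 = 1/0.63 + 1/0.94 − 1 = 1.651.
T₁⁴ − T₂⁴ = 1.38×10^12 − 1.90×10^11 = 1.19×10^12 K⁴.
q = 5.67×10⁻⁸ × 1.19×10^12 / 1.651 = 40700 W/m².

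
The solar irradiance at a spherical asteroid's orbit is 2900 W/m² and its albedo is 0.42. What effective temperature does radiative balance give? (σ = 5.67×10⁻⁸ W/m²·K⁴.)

Power absorbed = (1−a)S·πR²; power emitted = 4πR²σT⁴. Equating and cancelling πR²:
T = ((1−a)S / 4σ)^(1/4) = (1680 / (4 × 5.67×10⁻⁸))^(1/4) = (7.42×10^9)^(1/4).
T = 293 K.

T ≈ 293 K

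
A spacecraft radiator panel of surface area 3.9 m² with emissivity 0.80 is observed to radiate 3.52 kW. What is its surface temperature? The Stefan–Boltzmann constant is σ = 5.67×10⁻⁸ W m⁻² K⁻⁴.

From P = εσAT⁴, T = (P / εσA)^(1/4) = (3520 / (0.80 × 5.67×10⁻⁸ × 3.90))^(1/4).
T = (1.99×10^10)^(1/4) = 376 K.

T ≈ 376 K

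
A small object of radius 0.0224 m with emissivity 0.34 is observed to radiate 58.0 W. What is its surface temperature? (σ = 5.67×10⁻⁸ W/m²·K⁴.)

T ≈ 831 K

A = 4πr² = 4π × (0.0224)² = 6.31×10^-3 m².
From P = εσAT⁴, T = (P / εσA)^(1/4) = (58.0 / (0.34 × 5.67×10⁻⁸ × 6.31×10^-3))^(1/4).
T = (4.77×10^11)^(1/4) = 831 K.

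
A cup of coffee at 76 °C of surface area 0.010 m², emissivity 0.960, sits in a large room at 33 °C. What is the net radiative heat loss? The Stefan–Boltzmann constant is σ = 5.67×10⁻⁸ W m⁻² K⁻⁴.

Q ≈ 3.30 W

Convert: 76 °C = 349 K; 33 °C = 306 K.
Q = εσA(T⁴ − T_s⁴). T⁴ − T_s⁴ = (349)⁴ − (306)⁴ = 1.48×10^10 − 8.77×10^9 = 6.07×10^9 K⁴.
Q = 0.960 × 5.67×10⁻⁸ × 0.0100 × 6.07×10^9 = 3.30 W.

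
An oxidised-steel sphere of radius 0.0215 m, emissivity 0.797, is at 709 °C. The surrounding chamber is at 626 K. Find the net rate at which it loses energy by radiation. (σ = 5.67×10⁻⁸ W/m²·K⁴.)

A = 4πr² = 4π × (0.0215)² = 5.81×10^-3 m².
Convert: 709 °C = 982 K.
Q = εσA(T⁴ − T_s⁴). T⁴ − T_s⁴ = (982)⁴ − (626)⁴ = 9.30×10^11 − 1.54×10^11 = 7.76×10^11 K⁴.
Q = 0.797 × 5.67×10⁻⁸ × 5.81×10^-3 × 7.76×10^11 = 204 W.

Q ≈ 204 W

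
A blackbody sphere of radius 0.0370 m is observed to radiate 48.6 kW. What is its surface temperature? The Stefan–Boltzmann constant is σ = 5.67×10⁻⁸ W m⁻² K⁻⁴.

T ≈ 2660 K

A = 4πr² = 4π × (0.0370)² = 0.0172 m².
From P = σAT⁴, T = (P / σA)^(1/4) = (48600 / (5.67×10⁻⁸ × 0.0172))^(1/4).
T = (4.98×10^13)^(1/4) = 2660 K.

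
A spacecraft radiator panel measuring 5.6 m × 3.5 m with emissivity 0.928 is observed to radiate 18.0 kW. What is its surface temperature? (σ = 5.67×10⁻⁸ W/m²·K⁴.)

T ≈ 363 K

A = 5.6 × 3.5 = 19.6 m².
From P = εσAT⁴, T = (P / εσA)^(1/4) = (18000 / (0.928 × 5.67×10⁻⁸ × 19.6))^(1/4).
T = (1.75×10^10)^(1/4) = 363 K.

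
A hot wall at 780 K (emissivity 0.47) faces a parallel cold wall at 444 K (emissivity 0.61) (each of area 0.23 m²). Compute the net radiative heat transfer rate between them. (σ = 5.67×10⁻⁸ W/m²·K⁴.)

Q ≈ 1560 W

For two large parallel gray plates, q = σ(T₁⁴ − T₂⁴) / (1/ε₁ + 1/ε₂ − 1).
1/ε₁ + 1/ε₂ − 1 = 1/0.47 + 1/0.61 − 1 = 2.767.
T₁⁴ − T₂⁴ = 3.70×10^11 − 3.89×10^10 = 3.31×10^11 K⁴.
q = 5.67×10⁻⁸ × 3.31×10^11 / 2.767 = 6790 W/m².
Q = q·A = 6790 × 0.23 = 1560 W.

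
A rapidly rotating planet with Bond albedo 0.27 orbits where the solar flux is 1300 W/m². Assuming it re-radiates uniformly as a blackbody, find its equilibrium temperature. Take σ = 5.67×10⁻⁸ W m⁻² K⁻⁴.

Power absorbed = (1−a)S·πR²; power emitted = 4πR²σT⁴. Equating and cancelling πR²:
T = ((1−a)S / 4σ)^(1/4) = (949 / (4 × 5.67×10⁻⁸))^(1/4) = (4.18×10^9)^(1/4).
T = 254 K.

T ≈ 254 K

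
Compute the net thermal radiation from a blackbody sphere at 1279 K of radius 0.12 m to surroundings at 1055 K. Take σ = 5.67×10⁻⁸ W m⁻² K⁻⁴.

A = 4πr² = 4π × (0.12)² = 0.181 m².
Q = σA(T⁴ − T_s⁴). T⁴ − T_s⁴ = (1279)⁴ − (1055)⁴ = 2.68×10^12 − 1.24×10^12 = 1.44×10^12 K⁴.
Q = 5.67×10⁻⁸ × 0.181 × 1.44×10^12 = 14700 W.

Q ≈ 14700 W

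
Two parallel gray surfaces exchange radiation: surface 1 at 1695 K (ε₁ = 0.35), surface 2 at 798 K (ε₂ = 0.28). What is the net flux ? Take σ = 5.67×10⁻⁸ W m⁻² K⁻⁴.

q ≈ 82000 W/m²

For two large parallel gray plates, q = σ(T₁⁴ − T₂⁴) / (1/ε₁ + 1/ε₂ − 1).
1/ε₁ + 1/ε₂ − 1 = 1/0.35 + 1/0.28 − 1 = 5.429.
T₁⁴ − T₂⁴ = 8.25×10^12 − 4.06×10^11 = 7.85×10^12 K⁴.
q = 5.67×10⁻⁸ × 7.85×10^12 / 5.429 = 82000 W/m².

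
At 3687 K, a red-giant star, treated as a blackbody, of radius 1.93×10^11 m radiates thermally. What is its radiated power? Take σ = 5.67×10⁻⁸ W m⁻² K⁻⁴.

P ≈ 4.90×10^30 W

A = 4πr² = 4π × (1.93×10^11)² = 4.68×10^23 m².
P = σAT⁴ = 5.67×10⁻⁸ × 4.68×10^23 × (3687)⁴ = 5.67×10⁻⁸ × 4.68×10^23 × 1.85×10^14.
P = 4.90×10^30 W.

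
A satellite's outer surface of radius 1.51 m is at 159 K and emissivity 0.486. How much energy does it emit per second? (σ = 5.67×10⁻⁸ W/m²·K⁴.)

P ≈ 505 W

A = 4πr² = 4π × (1.51)² = 28.7 m².
P = εσAT⁴ = 0.486 × 5.67×10⁻⁸ × 28.7 × (159)⁴ = 0.486 × 5.67×10⁻⁸ × 28.7 × 6.39×10^8.
P = 505 W.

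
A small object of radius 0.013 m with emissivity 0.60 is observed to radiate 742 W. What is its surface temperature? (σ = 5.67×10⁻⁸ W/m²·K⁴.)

A = 4πr² = 4π × (0.013)² = 2.12×10^-3 m².
From P = εσAT⁴, T = (P / εσA)^(1/4) = (742 / (0.60 × 5.67×10⁻⁸ × 2.12×10^-3))^(1/4).
T = (1.03×10^13)^(1/4) = 1790 K.

T ≈ 1790 K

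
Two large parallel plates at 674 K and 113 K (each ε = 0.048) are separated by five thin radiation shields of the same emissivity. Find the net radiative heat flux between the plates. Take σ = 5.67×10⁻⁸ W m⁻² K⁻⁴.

Each of the 6 gaps contributes resistance (2/ε − 1) = 2/0.048 − 1 = 40.67; total = 244.0.
q = σ(T₁⁴ − T₂⁴) / 244.0 = 5.67×10⁻⁸ × 2.06×10^11 / 244.0 = 47.9 W/m².

q ≈ 47.9 W/m²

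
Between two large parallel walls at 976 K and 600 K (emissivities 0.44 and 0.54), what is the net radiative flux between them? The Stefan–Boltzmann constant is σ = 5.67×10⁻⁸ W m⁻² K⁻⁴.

For two large parallel gray plates, q = σ(T₁⁴ − T₂⁴) / (1/ε₁ + 1/ε₂ − 1).
1/ε₁ + 1/ε₂ − 1 = 1/0.44 + 1/0.54 − 1 = 3.125.
T₁⁴ − T₂⁴ = 9.07×10^11 − 1.30×10^11 = 7.78×10^11 K⁴.
q = 5.67×10⁻⁸ × 7.78×10^11 / 3.125 = 14100 W/m².

q ≈ 14100 W/m²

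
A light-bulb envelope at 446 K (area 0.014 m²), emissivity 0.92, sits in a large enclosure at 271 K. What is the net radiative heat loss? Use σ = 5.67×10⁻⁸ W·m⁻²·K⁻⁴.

Q = εσA(T⁴ − T_s⁴). T⁴ − T_s⁴ = (446)⁴ − (271)⁴ = 3.96×10^10 − 5.39×10^9 = 3.42×10^10 K⁴.
Q = 0.92 × 5.67×10⁻⁸ × 0.0140 × 3.42×10^10 = 25.0 W.

Q ≈ 25.0 W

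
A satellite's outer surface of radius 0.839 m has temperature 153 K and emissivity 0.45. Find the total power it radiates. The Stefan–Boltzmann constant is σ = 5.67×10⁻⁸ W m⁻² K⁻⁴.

A = 4πr² = 4π × (0.839)² = 8.85 m².
Stefan–Boltzmann: P = εσAT⁴ = 0.45 × 5.67×10⁻⁸ × 8.85 × (153)⁴ = 0.45 × 5.67×10⁻⁸ × 8.85 × 5.48×10^8.
P = 124 W.

P ≈ 124 W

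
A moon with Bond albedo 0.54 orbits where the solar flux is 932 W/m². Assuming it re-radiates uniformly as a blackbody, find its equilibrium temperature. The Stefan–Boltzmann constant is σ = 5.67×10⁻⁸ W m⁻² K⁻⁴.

T ≈ 209 K

Power absorbed = (1−a)S·πR²; power emitted = 4πR²σT⁴. Equating and cancelling πR²:
T = ((1−a)S / 4σ)^(1/4) = (429 / (4 × 5.67×10⁻⁸))^(1/4) = (1.89×10^9)^(1/4).
T = 209 K.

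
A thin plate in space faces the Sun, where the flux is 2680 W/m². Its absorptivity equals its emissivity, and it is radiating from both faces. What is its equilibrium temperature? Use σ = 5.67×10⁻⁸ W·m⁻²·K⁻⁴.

Absorbed flux αS = emitted flux 2εσT⁴ per unit area; with α = ε this gives T = (S/2σ)^(1/4).
T = (2680 / (2 × 5.67×10⁻⁸))^(1/4) = (2.36×10^10)^(1/4).
T = 392 K.

T ≈ 392 K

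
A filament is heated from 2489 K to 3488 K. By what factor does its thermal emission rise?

ratio ≈ 3.86

P ∝ T⁴, so the ratio is (3488/2489)⁴ = (1.401)⁴ = 3.86.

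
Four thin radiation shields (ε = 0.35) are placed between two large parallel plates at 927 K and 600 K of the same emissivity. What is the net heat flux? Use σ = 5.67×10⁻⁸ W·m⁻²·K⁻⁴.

q ≈ 1460 W/m²

Each of the 5 gaps contributes resistance (2/ε − 1) = 2/0.35 − 1 = 4.714; total = 23.57.
q = σ(T₁⁴ − T₂⁴) / 23.57 = 5.67×10⁻⁸ × 6.09×10^11 / 23.57 = 1460 W/m².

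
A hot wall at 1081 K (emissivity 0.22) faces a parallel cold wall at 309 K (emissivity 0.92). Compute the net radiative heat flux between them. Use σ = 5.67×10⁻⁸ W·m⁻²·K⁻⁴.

For two large parallel gray plates, q = σ(T₁⁴ − T₂⁴) / (1/ε₁ + 1/ε₂ − 1).
1/ε₁ + 1/ε₂ − 1 = 1/0.22 + 1/0.92 − 1 = 4.632.
T₁⁴ − T₂⁴ = 1.37×10^12 − 9.12×10^9 = 1.36×10^12 K⁴.
q = 5.67×10⁻⁸ × 1.36×10^12 / 4.632 = 16600 W/m².

q ≈ 16600 W/m²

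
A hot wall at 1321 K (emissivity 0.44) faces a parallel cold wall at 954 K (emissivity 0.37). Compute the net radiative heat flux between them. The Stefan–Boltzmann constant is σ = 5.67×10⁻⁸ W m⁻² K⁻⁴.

q ≈ 31600 W/m²

For two large parallel gray plates, q = σ(T₁⁴ − T₂⁴) / (1/ε₁ + 1/ε₂ − 1).
1/ε₁ + 1/ε₂ − 1 = 1/0.44 + 1/0.37 − 1 = 3.975.
T₁⁴ − T₂⁴ = 3.05×10^12 − 8.28×10^11 = 2.22×10^12 K⁴.
q = 5.67×10⁻⁸ × 2.22×10^12 / 3.975 = 31600 W/m².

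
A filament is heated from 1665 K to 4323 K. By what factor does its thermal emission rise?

ratio ≈ 45.4

P ∝ T⁴, so the ratio is (4323/1665)⁴ = (2.596)⁴ = 45.4.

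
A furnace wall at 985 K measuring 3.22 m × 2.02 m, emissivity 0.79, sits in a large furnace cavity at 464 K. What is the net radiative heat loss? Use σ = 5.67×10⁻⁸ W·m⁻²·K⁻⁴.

A = 3.22 × 2.02 = 6.50 m².
Q = εσA(T⁴ − T_s⁴). T⁴ − T_s⁴ = (985)⁴ − (464)⁴ = 9.41×10^11 − 4.64×10^10 = 8.95×10^11 K⁴.
Q = 0.79 × 5.67×10⁻⁸ × 6.50 × 8.95×10^11 = 2.61×10^5 W.

Q ≈ 2.61×10^5 W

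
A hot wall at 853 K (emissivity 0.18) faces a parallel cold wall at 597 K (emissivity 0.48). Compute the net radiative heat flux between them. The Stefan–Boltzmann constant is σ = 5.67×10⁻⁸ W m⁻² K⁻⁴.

For two large parallel gray plates, q = σ(T₁⁴ − T₂⁴) / (1/ε₁ + 1/ε₂ − 1).
1/ε₁ + 1/ε₂ − 1 = 1/0.18 + 1/0.48 − 1 = 6.639.
T₁⁴ − T₂⁴ = 5.29×10^11 − 1.27×10^11 = 4.02×10^11 K⁴.
q = 5.67×10⁻⁸ × 4.02×10^11 / 6.639 = 3440 W/m².

q ≈ 3440 W/m²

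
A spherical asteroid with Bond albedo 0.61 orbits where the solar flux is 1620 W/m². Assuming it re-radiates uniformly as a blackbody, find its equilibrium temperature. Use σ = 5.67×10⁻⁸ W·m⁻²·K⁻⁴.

Power absorbed = (1−a)S·πR²; power emitted = 4πR²σT⁴. Equating and cancelling πR²:
T = ((1−a)S / 4σ)^(1/4) = (632 / (4 × 5.67×10⁻⁸))^(1/4) = (2.79×10^9)^(1/4).
T = 230 K.

T ≈ 230 K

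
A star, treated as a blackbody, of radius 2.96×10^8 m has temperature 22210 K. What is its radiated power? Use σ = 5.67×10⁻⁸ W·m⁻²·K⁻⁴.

P ≈ 1.52×10^28 W

A = 4πr² = 4π × (2.96×10^8)² = 1.10×10^18 m².
P = σAT⁴ = 5.67×10⁻⁸ × 1.10×10^18 × (22210)⁴ = 5.67×10⁻⁸ × 1.10×10^18 × 2.43×10^17.
P = 1.52×10^28 W.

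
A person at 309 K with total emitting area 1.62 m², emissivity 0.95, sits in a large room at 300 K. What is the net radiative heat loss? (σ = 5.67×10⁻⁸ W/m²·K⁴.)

Q ≈ 88.7 W

Q = εσA(T⁴ − T_s⁴). T⁴ − T_s⁴ = (309)⁴ − (300)⁴ = 9.12×10^9 − 8.10×10^9 = 1.02×10^9 K⁴.
Q = 0.95 × 5.67×10⁻⁸ × 1.62 × 1.02×10^9 = 88.7 W.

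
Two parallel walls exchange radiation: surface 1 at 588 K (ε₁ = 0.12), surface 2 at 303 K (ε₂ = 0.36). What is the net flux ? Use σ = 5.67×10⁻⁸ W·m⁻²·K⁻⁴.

For two large parallel gray plates, q = σ(T₁⁴ − T₂⁴) / (1/ε₁ + 1/ε₂ − 1).
1/ε₁ + 1/ε₂ − 1 = 1/0.12 + 1/0.36 − 1 = 10.11.
T₁⁴ − T₂⁴ = 1.20×10^11 − 8.43×10^9 = 1.11×10^11 K⁴.
q = 5.67×10⁻⁸ × 1.11×10^11 / 10.11 = 623 W/m².

q ≈ 623 W/m²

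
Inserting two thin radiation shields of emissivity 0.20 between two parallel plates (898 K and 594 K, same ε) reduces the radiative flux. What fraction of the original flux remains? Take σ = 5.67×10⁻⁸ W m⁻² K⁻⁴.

With N identical shields there are N+1 = 3 gaps in series, each with the same radiative resistance, so the flux falls to 1/(N+1) of its unshielded value.

ratio ≈ 0.333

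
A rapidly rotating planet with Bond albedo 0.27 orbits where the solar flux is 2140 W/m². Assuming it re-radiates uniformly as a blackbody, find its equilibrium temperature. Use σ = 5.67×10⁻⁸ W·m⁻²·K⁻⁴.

Power absorbed = (1−a)S·πR²; power emitted = 4πR²σT⁴. Equating and cancelling πR²:
T = ((1−a)S / 4σ)^(1/4) = (1560 / (4 × 5.67×10⁻⁸))^(1/4) = (6.89×10^9)^(1/4).
T = 288 K.

T ≈ 288 K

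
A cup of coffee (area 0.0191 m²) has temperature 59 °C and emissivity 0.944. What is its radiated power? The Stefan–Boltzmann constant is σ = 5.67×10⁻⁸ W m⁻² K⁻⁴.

P ≈ 12.4 W

59 °C = 332 K.
P = εσAT⁴ = 0.944 × 5.67×10⁻⁸ × 0.0191 × (332)⁴ = 0.944 × 5.67×10⁻⁸ × 0.0191 × 1.21×10^10.
P = 12.4 W.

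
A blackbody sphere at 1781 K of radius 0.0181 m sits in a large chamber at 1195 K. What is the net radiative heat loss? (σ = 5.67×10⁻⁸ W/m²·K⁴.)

Q ≈ 1870 W

A = 4πr² = 4π × (0.0181)² = 4.12×10^-3 m².
Q = σA(T⁴ − T_s⁴). T⁴ − T_s⁴ = (1781)⁴ − (1195)⁴ = 1.01×10^13 − 2.04×10^12 = 8.02×10^12 K⁴.
Q = 5.67×10⁻⁸ × 4.12×10^-3 × 8.02×10^12 = 1870 W.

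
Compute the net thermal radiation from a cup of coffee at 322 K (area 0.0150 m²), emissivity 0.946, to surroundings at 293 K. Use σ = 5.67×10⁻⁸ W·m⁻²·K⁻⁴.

Q = εσA(T⁴ − T_s⁴). T⁴ − T_s⁴ = (322)⁴ − (293)⁴ = 1.08×10^10 − 7.37×10^9 = 3.38×10^9 K⁴.
Q = 0.946 × 5.67×10⁻⁸ × 0.0150 × 3.38×10^9 = 2.72 W.

Q ≈ 2.72 W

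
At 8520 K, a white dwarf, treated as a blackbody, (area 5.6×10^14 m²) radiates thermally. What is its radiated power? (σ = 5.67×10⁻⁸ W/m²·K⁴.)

P = σAT⁴ = 5.67×10⁻⁸ × 5.60×10^14 × (8520)⁴ = 5.67×10⁻⁸ × 5.60×10^14 × 5.27×10^15.
P = 1.67×10^23 W.

P ≈ 1.67×10^23 W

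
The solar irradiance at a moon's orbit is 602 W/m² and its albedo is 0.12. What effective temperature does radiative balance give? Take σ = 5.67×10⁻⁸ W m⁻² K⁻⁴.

Power absorbed = (1−a)S·πR²; power emitted = 4πR²σT⁴. Equating and cancelling πR²:
T = ((1−a)S / 4σ)^(1/4) = (530 / (4 × 5.67×10⁻⁸))^(1/4) = (2.34×10^9)^(1/4).
T = 220 K.

T ≈ 220 K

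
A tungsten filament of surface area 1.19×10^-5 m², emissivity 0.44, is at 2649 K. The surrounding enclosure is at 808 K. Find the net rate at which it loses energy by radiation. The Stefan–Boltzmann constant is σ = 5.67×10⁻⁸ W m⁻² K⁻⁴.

Q ≈ 14.5 W

Q = εσA(T⁴ − T_s⁴). T⁴ − T_s⁴ = (2649)⁴ − (808)⁴ = 4.92×10^13 − 4.26×10^11 = 4.88×10^13 K⁴.
Q = 0.44 × 5.67×10⁻⁸ × 1.19×10^-5 × 4.88×10^13 = 14.5 W.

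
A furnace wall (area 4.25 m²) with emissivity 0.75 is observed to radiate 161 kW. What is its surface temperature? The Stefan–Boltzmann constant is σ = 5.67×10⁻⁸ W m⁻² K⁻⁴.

From P = εσAT⁴, T = (P / εσA)^(1/4) = (1.61×10^5 / (0.75 × 5.67×10⁻⁸ × 4.25))^(1/4).
T = (8.91×10^11)^(1/4) = 972 K.

T ≈ 972 K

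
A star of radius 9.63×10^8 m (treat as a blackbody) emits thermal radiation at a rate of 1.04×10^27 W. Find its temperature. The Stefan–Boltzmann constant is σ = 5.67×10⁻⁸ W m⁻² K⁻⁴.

T ≈ 6300 K

A = 4πr² = 4π × (9.63×10^8)² = 1.17×10^19 m².
From P = σAT⁴, T = (P / σA)^(1/4) = (1.04×10^27 / (5.67×10⁻⁸ × 1.17×10^19))^(1/4).
T = (1.57×10^15)^(1/4) = 6300 K.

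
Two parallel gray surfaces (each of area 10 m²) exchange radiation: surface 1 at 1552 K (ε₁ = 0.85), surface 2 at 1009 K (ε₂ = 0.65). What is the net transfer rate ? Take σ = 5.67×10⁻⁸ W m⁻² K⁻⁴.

For two large parallel gray plates, q = σ(T₁⁴ − T₂⁴) / (1/ε₁ + 1/ε₂ − 1).
1/ε₁ + 1/ε₂ − 1 = 1/0.85 + 1/0.65 − 1 = 1.715.
T₁⁴ − T₂⁴ = 5.80×10^12 − 1.04×10^12 = 4.77×10^12 K⁴.
q = 5.67×10⁻⁸ × 4.77×10^12 / 1.715 = 1.58×10^5 W/m².
Q = q·A = 1.58×10^5 × 10 = 1.58×10^6 W.

Q ≈ 1.58×10^6 W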